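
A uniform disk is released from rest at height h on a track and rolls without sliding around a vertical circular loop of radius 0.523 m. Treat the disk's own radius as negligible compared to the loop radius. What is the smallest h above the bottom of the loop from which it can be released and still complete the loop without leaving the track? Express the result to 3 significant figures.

Here I = (1/2)MR², so the shape factor k = I/(MR²) = 0.5.
At the top, contact is just lost when gravity alone supplies the centripetal force: Mg = Mv_top²/r, i.e. v_top² = gr.
With ω = v/R, the kinetic energy at speed v is ½(1+k)Mv² = (3/4)Mv².
Energy conservation from release (height h) to the top (height 2r): Mgh = Mg(2r) + (3/4)M·gr.
Thus h_min = 2r + (1+k)r/2 = r(2 + 1.5/2) = 0.523 × 2.75 ≈ 1.44 m.

h_min ≈ 1.44 m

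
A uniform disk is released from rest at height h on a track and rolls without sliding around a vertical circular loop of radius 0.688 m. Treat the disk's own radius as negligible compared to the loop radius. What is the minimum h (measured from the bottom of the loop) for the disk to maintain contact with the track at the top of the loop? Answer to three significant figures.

h_min ≈ 1.89 m

Here I = (1/2)MR², so the shape factor k = I/(MR²) = 0.5.
At the top, contact is just lost when gravity alone supplies the centripetal force: Mg = Mv_top²/r, i.e. v_top² = gr.
With ω = v/R, the kinetic energy at speed v is ½(1+k)Mv² = (3/4)Mv².
Energy conservation from release (height h) to the top (height 2r): Mgh = Mg(2r) + (3/4)M·gr.
Thus h_min = 2r + (1+k)r/2 = r(2 + 1.5/2) = 0.688 × 2.75 ≈ 1.89 m.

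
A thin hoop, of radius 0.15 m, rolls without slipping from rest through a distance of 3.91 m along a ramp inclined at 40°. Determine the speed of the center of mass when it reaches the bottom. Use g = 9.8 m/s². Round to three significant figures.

v ≈ 4.96 m/s

The moment of inertia is MR², giving k ≡ I/(MR²) = 1.
Pure rolling means v = ωR; then KE = ½Mv² + ½I(v/R)² = ½(1+k)Mv² = Mv².
The vertical drop is h = L sinθ = 3.91 × sin40° = 2.513 m.
Setting Mgh = Mv² gives v = √(2gh/(1+k)) = √(2·9.8·2.513/2) ≈ 4.96 m/s.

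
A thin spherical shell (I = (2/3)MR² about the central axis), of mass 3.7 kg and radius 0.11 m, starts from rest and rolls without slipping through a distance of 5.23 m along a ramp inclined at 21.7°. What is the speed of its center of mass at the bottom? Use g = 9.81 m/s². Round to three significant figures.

For this body I = (2/3)MR², i.e. k = I/(MR²) = 2/3.
The rolling condition ω = v/R makes the rotational term ½I(v/R)² = ½kMv², so KE_total = ½(1+k)Mv² = (5/6)Mv².
The vertical drop is h = L sinθ = 5.23 × sin21.7° = 1.934 m.
Setting Mgh = (5/6)Mv² gives v = √(2gh/(1+k)) = √(2·9.81·1.934/1.667) ≈ 4.77 m/s.

v ≈ 4.77 m/s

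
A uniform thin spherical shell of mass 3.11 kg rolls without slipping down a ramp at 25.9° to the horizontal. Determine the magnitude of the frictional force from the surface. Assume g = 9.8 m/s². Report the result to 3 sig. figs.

For this body I = (2/3)MR², i.e. k = I/(MR²) = 2/3.
Newton's second law down the slope: Mg sinθ − f = Ma. The torque equation fR = Iα (with α = a/R) gives f = kMa.
Combining, a = g sinθ/(1+k) and f = kMa = kMg sinθ/(1+k).
f = (2/3) × 3.11 × 9.8 × sin25.9° / 1.667 ≈ 5.33 N.

f ≈ 5.33 N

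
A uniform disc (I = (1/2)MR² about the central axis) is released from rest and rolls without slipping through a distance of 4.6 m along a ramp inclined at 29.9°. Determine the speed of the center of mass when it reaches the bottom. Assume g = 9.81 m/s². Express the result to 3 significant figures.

With I = (1/2)MR², the ratio k = I/(MR²) is 0.5.
Pure rolling means v = ωR; then KE = ½Mv² + ½I(v/R)² = ½(1+k)Mv² = (3/4)Mv².
The vertical drop is h = L sinθ = 4.6 × sin29.9° = 2.293 m.
Setting Mgh = (3/4)Mv² gives v = √(2gh/(1+k)) = √(2·9.81·2.293/1.5) ≈ 5.48 m/s.

v ≈ 5.48 m/s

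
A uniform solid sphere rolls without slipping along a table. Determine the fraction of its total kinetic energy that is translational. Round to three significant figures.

With I = (2/5)MR², the ratio k = I/(MR²) is 0.4.
With ω = v/R, KE_trans = ½Mv² and KE_rot = ½Iω² = ½kMv², so KE_total = ½(1+k)Mv².
The translational fraction is therefore 1/(1+k) = 1/1.4 ≈ 0.714.

fraction ≈ 0.714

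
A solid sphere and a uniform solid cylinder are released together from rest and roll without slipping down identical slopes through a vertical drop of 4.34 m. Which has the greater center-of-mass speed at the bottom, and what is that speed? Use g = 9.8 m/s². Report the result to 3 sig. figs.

For rolling without slipping, Mgh = ½(1+k)Mv² where k = I/(MR²), so v = √(2gh/(1+k)).
Solid sphere: k = 0.4, giving v = √(2×9.8×4.34/1.4) = 7.795 m/s.
Uniform solid cylinder: k = 0.5, giving v = √(2×9.8×4.34/1.5) = 7.531 m/s.
The smaller k wins: the solid sphere, at ≈ 7.79 m/s.

the solid sphere, at v ≈ 7.79 m/s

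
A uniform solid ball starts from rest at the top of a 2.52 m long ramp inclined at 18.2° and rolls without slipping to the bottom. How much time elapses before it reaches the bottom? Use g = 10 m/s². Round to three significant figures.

With I = (2/5)MR², the ratio k = I/(MR²) is 0.4.
Along the incline Mg sinθ − f = Ma, and torque about the center fR = Iα = kMR²(a/R) gives f = kMa.
Hence a = g sinθ/(1+k) = 10×sin18.2°/1.4 = 2.231 m/s².
Starting from rest, L = ½at², so t = √(2L/a) = √(2×2.52/2.231) ≈ 1.50 s.

t ≈ 1.50 s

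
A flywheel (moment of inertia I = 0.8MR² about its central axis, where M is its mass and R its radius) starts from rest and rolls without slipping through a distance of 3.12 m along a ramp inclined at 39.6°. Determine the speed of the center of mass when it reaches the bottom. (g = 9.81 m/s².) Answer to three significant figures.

v ≈ 4.66 m/s

With I = 0.8MR², the ratio k = I/(MR²) is 0.8.
Since it rolls without slipping, ω = v/R and KE = ½Mv² + ½Iω² = ½(1+k)Mv² = (9/10)Mv².
The vertical drop is h = L sinθ = 3.12 × sin39.6° = 1.989 m.
Setting Mgh = (9/10)Mv² gives v = √(2gh/(1+k)) = √(2·9.81·1.989/1.8) ≈ 4.66 m/s.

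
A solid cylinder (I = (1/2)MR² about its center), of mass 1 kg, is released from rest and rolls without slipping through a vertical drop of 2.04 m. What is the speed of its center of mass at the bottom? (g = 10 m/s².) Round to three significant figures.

v ≈ 5.22 m/s

For this body I = (1/2)MR², i.e. k = I/(MR²) = 0.5.
Pure rolling means v = ωR; then KE = ½Mv² + ½I(v/R)² = ½(1+k)Mv² = (3/4)Mv².
Energy conservation: Mgh = (3/4)Mv², so v = √(2gh/(1+k)) = √(2 × 10 × 2.04 / 1.5) ≈ 5.22 m/s.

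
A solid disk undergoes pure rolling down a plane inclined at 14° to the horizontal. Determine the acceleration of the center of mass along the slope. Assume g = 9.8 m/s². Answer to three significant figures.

a ≈ 1.58 m/s²

For this body I = (1/2)MR², i.e. k = I/(MR²) = 0.5.
Newton's second law down the slope: Mg sinθ − f = Ma. The torque equation fR = Iα (with α = a/R) gives f = kMa.
Eliminating f: Mg sinθ = (1+k)Ma, so a = g sinθ/(1+k) = 9.8 × sin14° / 1.5 ≈ 1.58 m/s².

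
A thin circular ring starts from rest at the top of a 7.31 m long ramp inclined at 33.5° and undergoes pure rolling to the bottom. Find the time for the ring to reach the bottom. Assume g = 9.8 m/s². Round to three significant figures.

t ≈ 2.33 s

For this body I = MR², i.e. k = I/(MR²) = 1.
Translational: Mg sinθ − f = Ma. Rotational about the CM: fR = Iα = kMRa, so f = kMa.
Hence a = g sinθ/(1+k) = 9.8×sin33.5°/2 = 2.704 m/s².
Starting from rest, L = ½at², so t = √(2L/a) = √(2×7.31/2.704) ≈ 2.33 s.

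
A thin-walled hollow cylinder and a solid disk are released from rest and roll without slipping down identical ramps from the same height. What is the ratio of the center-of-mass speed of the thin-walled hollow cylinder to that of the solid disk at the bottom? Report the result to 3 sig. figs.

Each satisfies Mgh = ½(1+k)Mv² with k = I/(MR²), so v ∝ 1/√(1+k).
For the thin-walled hollow cylinder k = 1; for the solid disk k = 0.5.
v₁/v₂ = √((1+k₂)/(1+k₁)) = √(1.5/2) ≈ 0.866.

v_ratio ≈ 0.866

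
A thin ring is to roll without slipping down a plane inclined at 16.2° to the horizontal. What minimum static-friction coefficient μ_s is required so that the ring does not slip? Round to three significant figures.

μ_min ≈ 0.145

Here I = MR², so the shape factor k = I/(MR²) = 1.
Translational: Mg sinθ − f = Ma. Rotational about the CM: fR = Iα = kMRa, so f = kMa.
These give a = g sinθ/(1+k) and the required friction f = kMg sinθ/(1+k).
The normal force is N = Mg cosθ, so μ_min = f/N = k tanθ/(1+k).
μ_min = 1 × tan16.2° / 2 ≈ 0.145.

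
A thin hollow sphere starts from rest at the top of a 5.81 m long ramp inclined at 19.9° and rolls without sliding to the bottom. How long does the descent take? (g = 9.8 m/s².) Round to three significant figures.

t ≈ 2.41 s

Here I = (2/3)MR², so the shape factor k = I/(MR²) = 2/3.
Along the incline Mg sinθ − f = Ma, and torque about the center fR = Iα = kMR²(a/R) gives f = kMa.
Hence a = g sinθ/(1+k) = 9.8×sin19.9°/1.667 = 2.001 m/s².
Starting from rest, L = ½at², so t = √(2L/a) = √(2×5.81/2.001) ≈ 2.41 s.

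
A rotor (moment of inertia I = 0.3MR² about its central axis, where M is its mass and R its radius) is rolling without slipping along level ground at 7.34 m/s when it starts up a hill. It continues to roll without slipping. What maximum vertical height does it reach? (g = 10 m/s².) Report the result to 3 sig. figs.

h ≈ 3.50 m

Here I = 0.3MR², so the shape factor k = I/(MR²) = 0.3.
The rolling condition ω = v/R makes the rotational term ½I(v/R)² = ½kMv², so KE_total = ½(1+k)Mv² = (13/20)Mv².
At the top the kinetic energy is zero, so (13/20)Mv₀² = Mgh.
Thus h = (1+k)v₀²/(2g) = 1.3 × 7.34² / (2 × 10) ≈ 3.50 m.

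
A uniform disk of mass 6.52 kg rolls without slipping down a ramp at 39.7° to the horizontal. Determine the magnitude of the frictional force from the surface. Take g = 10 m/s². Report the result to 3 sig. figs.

The moment of inertia is (1/2)MR², giving k ≡ I/(MR²) = 0.5.
Along the incline Mg sinθ − f = Ma, and torque about the center fR = Iα = kMR²(a/R) gives f = kMa.
Combining, a = g sinθ/(1+k) and f = kMa = kMg sinθ/(1+k).
f = 0.5 × 6.52 × 10 × sin39.7° / 1.5 ≈ 13.9 N.

f ≈ 13.9 N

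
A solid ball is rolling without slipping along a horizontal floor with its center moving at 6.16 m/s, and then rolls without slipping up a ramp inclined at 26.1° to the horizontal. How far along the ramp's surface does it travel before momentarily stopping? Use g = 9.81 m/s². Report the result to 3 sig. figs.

d ≈ 6.15 m

With I = (2/5)MR², the ratio k = I/(MR²) is 0.4.
Pure rolling means v = ωR; then KE = ½Mv² + ½I(v/R)² = ½(1+k)Mv² = (7/10)Mv².
Setting this equal to Mgh gives the vertical rise h = (1+k)v₀²/(2g) = 1.4×6.16²/(2×9.81) = 2.708 m.
Along the incline, d = h/sinθ = 2.708/sin26.1° ≈ 6.15 m.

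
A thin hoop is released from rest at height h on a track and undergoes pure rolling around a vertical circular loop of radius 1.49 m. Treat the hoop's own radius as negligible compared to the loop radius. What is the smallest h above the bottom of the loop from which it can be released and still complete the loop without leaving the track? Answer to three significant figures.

Here I = MR², so the shape factor k = I/(MR²) = 1.
At the top, contact is just lost when gravity alone supplies the centripetal force: Mg = Mv_top²/r, i.e. v_top² = gr.
With ω = v/R, the kinetic energy at speed v is ½(1+k)Mv² = Mv².
Energy conservation from release (height h) to the top (height 2r): Mgh = Mg(2r) + M·gr.
Thus h_min = 2r + (1+k)r/2 = r(2 + 2/2) = 1.49 × 3 ≈ 4.47 m.

h_min ≈ 4.47 m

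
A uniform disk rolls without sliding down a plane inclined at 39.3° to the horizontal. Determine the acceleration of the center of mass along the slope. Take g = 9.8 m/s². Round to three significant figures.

a ≈ 4.14 m/s²

The moment of inertia is (1/2)MR², giving k ≡ I/(MR²) = 0.5.
Translational: Mg sinθ − f = Ma. Rotational about the CM: fR = Iα = kMRa, so f = kMa.
Eliminating f: Mg sinθ = (1+k)Ma, so a = g sinθ/(1+k) = 9.8 × sin39.3° / 1.5 ≈ 4.14 m/s².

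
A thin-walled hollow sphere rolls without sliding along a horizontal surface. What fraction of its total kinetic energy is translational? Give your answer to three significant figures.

Here I = (2/3)MR², so the shape factor k = I/(MR²) = 2/3.
Since ω = v/R, the translational part is ½Mv² and the rotational part is ½I(v/R)² = ½kMv²; the total is ½(1+k)Mv².
The translational fraction is therefore 1/(1+k) = 1/1.667 ≈ 0.600.

fraction ≈ 0.600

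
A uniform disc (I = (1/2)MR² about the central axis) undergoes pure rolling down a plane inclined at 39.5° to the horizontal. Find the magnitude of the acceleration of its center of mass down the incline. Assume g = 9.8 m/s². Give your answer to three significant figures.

For this body I = (1/2)MR², i.e. k = I/(MR²) = 0.5.
Newton's second law down the slope: Mg sinθ − f = Ma. The torque equation fR = Iα (with α = a/R) gives f = kMa.
Eliminating f: Mg sinθ = (1+k)Ma, so a = g sinθ/(1+k) = 9.8 × sin39.5° / 1.5 ≈ 4.16 m/s².

a ≈ 4.16 m/s²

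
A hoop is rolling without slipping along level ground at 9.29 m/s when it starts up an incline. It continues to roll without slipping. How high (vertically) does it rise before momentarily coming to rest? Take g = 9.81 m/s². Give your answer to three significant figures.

h ≈ 8.80 m

The moment of inertia is MR², giving k ≡ I/(MR²) = 1.
Since it rolls without slipping, ω = v/R and KE = ½Mv² + ½Iω² = ½(1+k)Mv² = Mv².
At the top the kinetic energy is zero, so Mv₀² = Mgh.
Thus h = (1+k)v₀²/(2g) = 2 × 9.29² / (2 × 9.81) ≈ 8.80 m.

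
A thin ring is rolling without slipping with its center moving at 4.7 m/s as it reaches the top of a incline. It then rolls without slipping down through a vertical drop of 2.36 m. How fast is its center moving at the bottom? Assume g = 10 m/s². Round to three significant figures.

For this body I = MR², i.e. k = I/(MR²) = 1.
The rolling condition ω = v/R makes the rotational term ½I(v/R)² = ½kMv², so KE_total = ½(1+k)Mv² = Mv².
Energy conservation: Mv₀² + Mgh = Mv², so v² = v₀² + 2gh/(1+k).
v = √(4.7² + 2×10×2.36/2) = √45.69 ≈ 6.76 m/s.

v ≈ 6.76 m/s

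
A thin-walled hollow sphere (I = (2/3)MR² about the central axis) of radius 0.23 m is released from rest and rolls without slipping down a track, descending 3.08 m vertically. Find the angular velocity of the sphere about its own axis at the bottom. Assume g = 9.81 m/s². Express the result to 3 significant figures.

For this body I = (2/3)MR², i.e. k = I/(MR²) = 2/3.
Rolling without slipping gives ω = v/R, so the total kinetic energy is ½Mv² + ½Iω² = ½(1+k)Mv² = (5/6)Mv².
Energy conservation Mgh = ½(1+k)Mv² gives v = √(2gh/(1+k)) = √(2 × 9.81 × 3.08 / 1.667) = 6.021 m/s.
The angular speed follows from ω = v/R = 6.021/0.23 ≈ 26.2 rad/s.

ω ≈ 26.2 rad/s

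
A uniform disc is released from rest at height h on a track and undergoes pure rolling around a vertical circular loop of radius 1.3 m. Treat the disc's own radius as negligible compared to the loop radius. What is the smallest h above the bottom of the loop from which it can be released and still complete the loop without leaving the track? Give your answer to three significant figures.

h_min ≈ 3.58 m

With I = (1/2)MR², the ratio k = I/(MR²) is 0.5.
At the top, contact is just lost when gravity alone supplies the centripetal force: Mg = Mv_top²/r, i.e. v_top² = gr.
With ω = v/R, the kinetic energy at speed v is ½(1+k)Mv² = (3/4)Mv².
Energy conservation from release (height h) to the top (height 2r): Mgh = Mg(2r) + (3/4)M·gr.
Thus h_min = 2r + (1+k)r/2 = r(2 + 1.5/2) = 1.3 × 2.75 ≈ 3.58 m.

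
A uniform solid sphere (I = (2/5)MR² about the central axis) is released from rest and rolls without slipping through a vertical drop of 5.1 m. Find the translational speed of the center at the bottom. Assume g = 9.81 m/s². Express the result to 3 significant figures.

v ≈ 8.45 m/s

The moment of inertia is (2/5)MR², giving k ≡ I/(MR²) = 0.4.
Pure rolling means v = ωR; then KE = ½Mv² + ½I(v/R)² = ½(1+k)Mv² = (7/10)Mv².
Setting Mgh = (7/10)Mv² gives v = √(2gh/(1+k)) = √(2·9.81·5.1/1.4) ≈ 8.45 m/s.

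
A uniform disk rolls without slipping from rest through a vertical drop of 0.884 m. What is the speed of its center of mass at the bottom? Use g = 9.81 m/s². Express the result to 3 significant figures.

v ≈ 3.40 m/s

For this body I = (1/2)MR², i.e. k = I/(MR²) = 0.5.
Since it rolls without slipping, ω = v/R and KE = ½Mv² + ½Iω² = ½(1+k)Mv² = (3/4)Mv².
Setting Mgh = (3/4)Mv² gives v = √(2gh/(1+k)) = √(2·9.81·0.884/1.5) ≈ 3.40 m/s.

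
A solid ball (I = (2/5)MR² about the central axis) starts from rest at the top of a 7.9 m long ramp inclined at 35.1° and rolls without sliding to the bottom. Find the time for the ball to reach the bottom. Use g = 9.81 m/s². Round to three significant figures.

t ≈ 1.98 s

Here I = (2/5)MR², so the shape factor k = I/(MR²) = 0.4.
Along the incline Mg sinθ − f = Ma, and torque about the center fR = Iα = kMR²(a/R) gives f = kMa.
Hence a = g sinθ/(1+k) = 9.81×sin35.1°/1.4 = 4.029 m/s².
With constant a from rest, t = √(2L/a) = √(2·7.9/4.029) ≈ 1.98 s.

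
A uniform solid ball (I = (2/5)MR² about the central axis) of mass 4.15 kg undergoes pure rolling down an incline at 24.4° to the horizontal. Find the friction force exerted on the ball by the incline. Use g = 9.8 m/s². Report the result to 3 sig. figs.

For this body I = (2/5)MR², i.e. k = I/(MR²) = 0.4.
Newton's second law down the slope: Mg sinθ − f = Ma. The torque equation fR = Iα (with α = a/R) gives f = kMa.
Combining, a = g sinθ/(1+k) and f = kMa = kMg sinθ/(1+k).
f = 0.4 × 4.15 × 9.8 × sin24.4° / 1.4 ≈ 4.80 N.

f ≈ 4.80 N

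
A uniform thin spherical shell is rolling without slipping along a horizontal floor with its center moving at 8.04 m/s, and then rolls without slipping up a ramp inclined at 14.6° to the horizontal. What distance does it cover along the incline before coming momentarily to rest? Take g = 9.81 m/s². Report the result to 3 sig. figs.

Here I = (2/3)MR², so the shape factor k = I/(MR²) = 2/3.
Since it rolls without slipping, ω = v/R and KE = ½Mv² + ½Iω² = ½(1+k)Mv² = (5/6)Mv².
Setting this equal to Mgh gives the vertical rise h = (1+k)v₀²/(2g) = 1.667×8.04²/(2×9.81) = 5.491 m.
Along the incline, d = h/sinθ = 5.491/sin14.6° ≈ 21.8 m.

d ≈ 21.8 m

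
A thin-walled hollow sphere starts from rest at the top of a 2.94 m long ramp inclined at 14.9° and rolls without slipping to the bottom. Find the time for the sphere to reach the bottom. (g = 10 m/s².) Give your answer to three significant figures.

The moment of inertia is (2/3)MR², giving k ≡ I/(MR²) = 2/3.
Newton's second law down the slope: Mg sinθ − f = Ma. The torque equation fR = Iα (with α = a/R) gives f = kMa.
Hence a = g sinθ/(1+k) = 10×sin14.9°/1.667 = 1.543 m/s².
Starting from rest, L = ½at², so t = √(2L/a) = √(2×2.94/1.543) ≈ 1.95 s.

t ≈ 1.95 s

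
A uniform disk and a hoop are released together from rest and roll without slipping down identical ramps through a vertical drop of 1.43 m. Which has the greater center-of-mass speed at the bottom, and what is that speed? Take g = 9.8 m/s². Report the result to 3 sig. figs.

the uniform disk, at v ≈ 4.32 m/s

For rolling without slipping, Mgh = ½(1+k)Mv² where k = I/(MR²), so v = √(2gh/(1+k)).
Uniform disk: k = 0.5, giving v = √(2×9.8×1.43/1.5) = 4.323 m/s.
Hoop: k = 1, giving v = √(2×9.8×1.43/2) = 3.744 m/s.
The smaller k wins: the uniform disk, at ≈ 4.32 m/s.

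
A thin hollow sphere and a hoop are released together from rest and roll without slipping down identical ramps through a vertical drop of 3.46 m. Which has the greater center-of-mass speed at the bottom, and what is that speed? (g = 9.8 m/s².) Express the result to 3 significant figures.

For rolling without slipping, Mgh = ½(1+k)Mv² where k = I/(MR²), so v = √(2gh/(1+k)).
Thin hollow sphere: k = 2/3, giving v = √(2×9.8×3.46/1.667) = 6.379 m/s.
Hoop: k = 1, giving v = √(2×9.8×3.46/2) = 5.823 m/s.
The smaller k wins: the thin hollow sphere, at ≈ 6.38 m/s.

the thin hollow sphere, at v ≈ 6.38 m/s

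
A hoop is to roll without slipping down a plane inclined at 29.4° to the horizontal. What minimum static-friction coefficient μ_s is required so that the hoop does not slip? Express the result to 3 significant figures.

μ_min ≈ 0.282

The moment of inertia is MR², giving k ≡ I/(MR²) = 1.
Newton's second law down the slope: Mg sinθ − f = Ma. The torque equation fR = Iα (with α = a/R) gives f = kMa.
These give a = g sinθ/(1+k) and the required friction f = kMg sinθ/(1+k).
The normal force is N = Mg cosθ, so μ_min = f/N = k tanθ/(1+k).
μ_min = 1 × tan29.4° / 2 ≈ 0.282.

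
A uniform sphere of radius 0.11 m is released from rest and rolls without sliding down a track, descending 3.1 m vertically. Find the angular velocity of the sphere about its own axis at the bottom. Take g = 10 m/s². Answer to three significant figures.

ω ≈ 60.5 rad/s

With I = (2/5)MR², the ratio k = I/(MR²) is 0.4.
Since it rolls without slipping, ω = v/R and KE = ½Mv² + ½Iω² = ½(1+k)Mv² = (7/10)Mv².
Energy conservation Mgh = ½(1+k)Mv² gives v = √(2gh/(1+k)) = √(2 × 10 × 3.1 / 1.4) = 6.655 m/s.
Then ω = v/R = 6.655 / 0.11 ≈ 60.5 rad/s.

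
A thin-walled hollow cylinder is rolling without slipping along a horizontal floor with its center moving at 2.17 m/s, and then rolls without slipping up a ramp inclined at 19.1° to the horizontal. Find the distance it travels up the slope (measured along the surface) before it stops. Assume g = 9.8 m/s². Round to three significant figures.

d ≈ 1.47 m

The moment of inertia is MR², giving k ≡ I/(MR²) = 1.
Pure rolling means v = ωR; then KE = ½Mv² + ½I(v/R)² = ½(1+k)Mv² = Mv².
Setting this equal to Mgh gives the vertical rise h = (1+k)v₀²/(2g) = 2×2.17²/(2×9.8) = 0.4805 m.
The distance along the slope is d = h/sinθ = 0.4805/sin19.1° ≈ 1.47 m.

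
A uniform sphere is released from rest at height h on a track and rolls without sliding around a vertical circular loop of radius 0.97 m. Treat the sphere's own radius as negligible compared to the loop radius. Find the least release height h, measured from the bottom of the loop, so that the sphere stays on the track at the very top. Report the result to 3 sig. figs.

With I = (2/5)MR², the ratio k = I/(MR²) is 0.4.
At the top of the loop, the minimum-contact condition is Mg = Mv_top²/r, so v_top² = gr.
With ω = v/R, the kinetic energy at speed v is ½(1+k)Mv² = (7/10)Mv².
Energy conservation from release (height h) to the top (height 2r): Mgh = Mg(2r) + (7/10)M·gr.
Thus h_min = 2r + (1+k)r/2 = r(2 + 1.4/2) = 0.97 × 2.7 ≈ 2.62 m.

h_min ≈ 2.62 m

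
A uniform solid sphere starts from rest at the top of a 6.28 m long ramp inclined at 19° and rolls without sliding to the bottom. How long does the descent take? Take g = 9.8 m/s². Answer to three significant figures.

t ≈ 2.35 s

For this body I = (2/5)MR², i.e. k = I/(MR²) = 0.4.
Newton's second law down the slope: Mg sinθ − f = Ma. The torque equation fR = Iα (with α = a/R) gives f = kMa.
Hence a = g sinθ/(1+k) = 9.8×sin19°/1.4 = 2.279 m/s².
With constant a from rest, t = √(2L/a) = √(2·6.28/2.279) ≈ 2.35 s.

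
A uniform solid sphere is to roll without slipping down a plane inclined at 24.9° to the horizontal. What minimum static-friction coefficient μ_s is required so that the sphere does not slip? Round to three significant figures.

μ_min ≈ 0.133

The moment of inertia is (2/5)MR², giving k ≡ I/(MR²) = 0.4.
Translational: Mg sinθ − f = Ma. Rotational about the CM: fR = Iα = kMRa, so f = kMa.
These give a = g sinθ/(1+k) and the required friction f = kMg sinθ/(1+k).
The normal force is N = Mg cosθ, so μ_min = f/N = k tanθ/(1+k).
μ_min = 0.4 × tan24.9° / 1.4 ≈ 0.133.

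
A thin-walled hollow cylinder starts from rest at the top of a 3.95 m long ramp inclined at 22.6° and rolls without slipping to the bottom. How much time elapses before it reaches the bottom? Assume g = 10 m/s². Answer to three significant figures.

For this body I = MR², i.e. k = I/(MR²) = 1.
Along the incline Mg sinθ − f = Ma, and torque about the center fR = Iα = kMR²(a/R) gives f = kMa.
Hence a = g sinθ/(1+k) = 10×sin22.6°/2 = 1.921 m/s².
Starting from rest, L = ½at², so t = √(2L/a) = √(2×3.95/1.921) ≈ 2.03 s.

t ≈ 2.03 s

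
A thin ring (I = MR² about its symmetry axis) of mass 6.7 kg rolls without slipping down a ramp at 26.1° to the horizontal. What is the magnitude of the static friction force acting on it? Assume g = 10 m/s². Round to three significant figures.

f ≈ 14.7 N

Here I = MR², so the shape factor k = I/(MR²) = 1.
Newton's second law down the slope: Mg sinθ − f = Ma. The torque equation fR = Iα (with α = a/R) gives f = kMa.
Combining, a = g sinθ/(1+k) and f = kMa = kMg sinθ/(1+k).
f = 1 × 6.7 × 10 × sin26.1° / 2 ≈ 14.7 N.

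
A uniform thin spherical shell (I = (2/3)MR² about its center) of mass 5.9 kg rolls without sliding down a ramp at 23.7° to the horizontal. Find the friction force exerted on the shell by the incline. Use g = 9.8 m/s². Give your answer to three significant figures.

f ≈ 9.30 N

For this body I = (2/3)MR², i.e. k = I/(MR²) = 2/3.
Translational: Mg sinθ − f = Ma. Rotational about the CM: fR = Iα = kMRa, so f = kMa.
Combining, a = g sinθ/(1+k) and f = kMa = kMg sinθ/(1+k).
f = (2/3) × 5.9 × 9.8 × sin23.7° / 1.667 ≈ 9.30 N.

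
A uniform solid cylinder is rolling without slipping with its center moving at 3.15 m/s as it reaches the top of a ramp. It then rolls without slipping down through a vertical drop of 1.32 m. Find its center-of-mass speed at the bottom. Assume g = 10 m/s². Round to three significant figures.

v ≈ 5.25 m/s

The moment of inertia is (1/2)MR², giving k ≡ I/(MR²) = 0.5.
Since it rolls without slipping, ω = v/R and KE = ½Mv² + ½Iω² = ½(1+k)Mv² = (3/4)Mv².
Conserving energy between top and bottom: (3/4)Mv² = (3/4)Mv₀² + Mgh, hence v² = v₀² + 2gh/(1+k).
v = √(3.15² + 2×10×1.32/1.5) = √27.52 ≈ 5.25 m/s.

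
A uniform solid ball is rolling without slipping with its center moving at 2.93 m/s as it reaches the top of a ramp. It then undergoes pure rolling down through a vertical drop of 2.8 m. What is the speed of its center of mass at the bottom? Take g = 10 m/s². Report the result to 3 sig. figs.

v ≈ 6.97 m/s

With I = (2/5)MR², the ratio k = I/(MR²) is 0.4.
The rolling condition ω = v/R makes the rotational term ½I(v/R)² = ½kMv², so KE_total = ½(1+k)Mv² = (7/10)Mv².
Conserving energy between top and bottom: (7/10)Mv² = (7/10)Mv₀² + Mgh, hence v² = v₀² + 2gh/(1+k).
v = √(2.93² + 2×10×2.8/1.4) = √48.58 ≈ 6.97 m/s.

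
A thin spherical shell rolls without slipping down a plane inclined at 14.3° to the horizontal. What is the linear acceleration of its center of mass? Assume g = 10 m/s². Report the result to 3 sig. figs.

For this body I = (2/3)MR², i.e. k = I/(MR²) = 2/3.
Translational: Mg sinθ − f = Ma. Rotational about the CM: fR = Iα = kMRa, so f = kMa.
Eliminating f: Mg sinθ = (1+k)Ma, so a = g sinθ/(1+k) = 10 × sin14.3° / 1.667 ≈ 1.48 m/s².

a ≈ 1.48 m/s²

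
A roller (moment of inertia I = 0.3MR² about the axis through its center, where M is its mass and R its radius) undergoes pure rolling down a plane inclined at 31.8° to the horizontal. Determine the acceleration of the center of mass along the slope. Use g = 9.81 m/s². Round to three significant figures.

With I = 0.3MR², the ratio k = I/(MR²) is 0.3.
Translational: Mg sinθ − f = Ma. Rotational about the CM: fR = Iα = kMRa, so f = kMa.
Eliminating f: Mg sinθ = (1+k)Ma, so a = g sinθ/(1+k) = 9.81 × sin31.8° / 1.3 ≈ 3.98 m/s².

a ≈ 3.98 m/s²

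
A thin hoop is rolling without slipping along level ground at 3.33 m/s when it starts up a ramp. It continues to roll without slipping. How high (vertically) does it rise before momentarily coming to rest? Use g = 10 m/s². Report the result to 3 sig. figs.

h ≈ 1.11 m

With I = MR², the ratio k = I/(MR²) is 1.
The rolling condition ω = v/R makes the rotational term ½I(v/R)² = ½kMv², so KE_total = ½(1+k)Mv² = Mv².
All of this converts to potential energy at the highest point: Mv₀² = Mgh.
Thus h = (1+k)v₀²/(2g) = 2 × 3.33² / (2 × 10) ≈ 1.11 m.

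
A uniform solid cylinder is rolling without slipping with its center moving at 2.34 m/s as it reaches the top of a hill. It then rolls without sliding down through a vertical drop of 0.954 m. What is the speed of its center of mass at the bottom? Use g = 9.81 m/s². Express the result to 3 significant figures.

Here I = (1/2)MR², so the shape factor k = I/(MR²) = 0.5.
The rolling condition ω = v/R makes the rotational term ½I(v/R)² = ½kMv², so KE_total = ½(1+k)Mv² = (3/4)Mv².
Conserving energy between top and bottom: (3/4)Mv² = (3/4)Mv₀² + Mgh, hence v² = v₀² + 2gh/(1+k).
v = √(2.34² + 2×9.81×0.954/1.5) = √17.95 ≈ 4.24 m/s.

v ≈ 4.24 m/s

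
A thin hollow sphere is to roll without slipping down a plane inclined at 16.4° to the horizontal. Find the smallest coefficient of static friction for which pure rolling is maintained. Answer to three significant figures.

With I = (2/3)MR², the ratio k = I/(MR²) is 2/3.
Newton's second law down the slope: Mg sinθ − f = Ma. The torque equation fR = Iα (with α = a/R) gives f = kMa.
These give a = g sinθ/(1+k) and the required friction f = kMg sinθ/(1+k).
The normal force is N = Mg cosθ, so μ_min = f/N = k tanθ/(1+k).
μ_min = (2/3) × tan16.4° / 1.667 ≈ 0.118.

μ_min ≈ 0.118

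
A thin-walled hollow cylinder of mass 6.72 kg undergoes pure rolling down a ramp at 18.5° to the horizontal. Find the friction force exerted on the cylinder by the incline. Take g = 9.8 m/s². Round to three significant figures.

With I = MR², the ratio k = I/(MR²) is 1.
Translational: Mg sinθ − f = Ma. Rotational about the CM: fR = Iα = kMRa, so f = kMa.
Combining, a = g sinθ/(1+k) and f = kMa = kMg sinθ/(1+k).
f = 1 × 6.72 × 9.8 × sin18.5° / 2 ≈ 10.4 N.

f ≈ 10.4 N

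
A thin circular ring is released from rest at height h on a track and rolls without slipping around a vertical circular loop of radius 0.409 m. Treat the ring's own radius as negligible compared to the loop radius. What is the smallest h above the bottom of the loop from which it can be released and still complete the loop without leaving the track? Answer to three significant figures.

h_min ≈ 1.23 m

Here I = MR², so the shape factor k = I/(MR²) = 1.
At the top, contact is just lost when gravity alone supplies the centripetal force: Mg = Mv_top²/r, i.e. v_top² = gr.
With ω = v/R, the kinetic energy at speed v is ½(1+k)Mv² = Mv².
Energy conservation from release (height h) to the top (height 2r): Mgh = Mg(2r) + M·gr.
Thus h_min = 2r + (1+k)r/2 = r(2 + 2/2) = 0.409 × 3 ≈ 1.23 m.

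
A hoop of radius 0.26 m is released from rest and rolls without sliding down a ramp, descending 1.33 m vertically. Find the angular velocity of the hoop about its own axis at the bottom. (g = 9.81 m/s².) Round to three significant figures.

ω ≈ 13.9 rad/s

For this body I = MR², i.e. k = I/(MR²) = 1.
Pure rolling means v = ωR; then KE = ½Mv² + ½I(v/R)² = ½(1+k)Mv² = Mv².
Energy conservation Mgh = ½(1+k)Mv² gives v = √(2gh/(1+k)) = √(2 × 9.81 × 1.33 / 2) = 3.612 m/s.
Then ω = v/R = 3.612 / 0.26 ≈ 13.9 rad/s.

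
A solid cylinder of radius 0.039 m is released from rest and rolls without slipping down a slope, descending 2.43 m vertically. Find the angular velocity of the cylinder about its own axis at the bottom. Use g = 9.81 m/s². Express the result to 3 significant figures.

Here I = (1/2)MR², so the shape factor k = I/(MR²) = 0.5.
Rolling without slipping gives ω = v/R, so the total kinetic energy is ½Mv² + ½Iω² = ½(1+k)Mv² = (3/4)Mv².
Energy conservation Mgh = ½(1+k)Mv² gives v = √(2gh/(1+k)) = √(2 × 9.81 × 2.43 / 1.5) = 5.638 m/s.
Then ω = v/R = 5.638 / 0.039 ≈ 145 rad/s.

ω ≈ 145 rad/s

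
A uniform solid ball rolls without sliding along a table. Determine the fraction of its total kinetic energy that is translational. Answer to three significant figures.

The moment of inertia is (2/5)MR², giving k ≡ I/(MR²) = 0.4.
Since ω = v/R, the translational part is ½Mv² and the rotational part is ½I(v/R)² = ½kMv²; the total is ½(1+k)Mv².
The translational fraction is therefore 1/(1+k) = 1/1.4 ≈ 0.714.

fraction ≈ 0.714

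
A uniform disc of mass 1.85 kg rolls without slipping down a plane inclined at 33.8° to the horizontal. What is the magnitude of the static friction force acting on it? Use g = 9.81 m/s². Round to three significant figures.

f ≈ 3.37 N

With I = (1/2)MR², the ratio k = I/(MR²) is 0.5.
Newton's second law down the slope: Mg sinθ − f = Ma. The torque equation fR = Iα (with α = a/R) gives f = kMa.
Combining, a = g sinθ/(1+k) and f = kMa = kMg sinθ/(1+k).
f = 0.5 × 1.85 × 9.81 × sin33.8° / 1.5 ≈ 3.37 N.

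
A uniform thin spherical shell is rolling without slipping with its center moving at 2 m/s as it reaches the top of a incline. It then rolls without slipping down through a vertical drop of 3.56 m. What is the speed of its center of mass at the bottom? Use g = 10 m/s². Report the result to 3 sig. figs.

v ≈ 6.84 m/s

The moment of inertia is (2/3)MR², giving k ≡ I/(MR²) = 2/3.
Rolling without slipping gives ω = v/R, so the total kinetic energy is ½Mv² + ½Iω² = ½(1+k)Mv² = (5/6)Mv².
Energy conservation: (5/6)Mv₀² + Mgh = (5/6)Mv², so v² = v₀² + 2gh/(1+k).
v = √(2² + 2×10×3.56/1.667) = √46.72 ≈ 6.84 m/s.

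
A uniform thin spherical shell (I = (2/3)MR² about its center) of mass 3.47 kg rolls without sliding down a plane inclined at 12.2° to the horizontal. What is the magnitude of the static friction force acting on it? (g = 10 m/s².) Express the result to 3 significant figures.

The moment of inertia is (2/3)MR², giving k ≡ I/(MR²) = 2/3.
Along the incline Mg sinθ − f = Ma, and torque about the center fR = Iα = kMR²(a/R) gives f = kMa.
Combining, a = g sinθ/(1+k) and f = kMa = kMg sinθ/(1+k).
f = (2/3) × 3.47 × 10 × sin12.2° / 1.667 ≈ 2.93 N.

f ≈ 2.93 N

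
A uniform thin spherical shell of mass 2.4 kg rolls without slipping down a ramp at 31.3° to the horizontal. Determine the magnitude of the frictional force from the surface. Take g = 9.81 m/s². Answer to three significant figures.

Here I = (2/3)MR², so the shape factor k = I/(MR²) = 2/3.
Translational: Mg sinθ − f = Ma. Rotational about the CM: fR = Iα = kMRa, so f = kMa.
Combining, a = g sinθ/(1+k) and f = kMa = kMg sinθ/(1+k).
f = (2/3) × 2.4 × 9.81 × sin31.3° / 1.667 ≈ 4.89 N.

f ≈ 4.89 N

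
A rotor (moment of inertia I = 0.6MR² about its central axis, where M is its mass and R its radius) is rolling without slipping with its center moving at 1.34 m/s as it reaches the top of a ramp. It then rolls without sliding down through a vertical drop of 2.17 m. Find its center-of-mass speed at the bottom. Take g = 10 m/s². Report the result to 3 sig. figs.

With I = 0.6MR², the ratio k = I/(MR²) is 0.6.
Since it rolls without slipping, ω = v/R and KE = ½Mv² + ½Iω² = ½(1+k)Mv² = (4/5)Mv².
Conserving energy between top and bottom: (4/5)Mv² = (4/5)Mv₀² + Mgh, hence v² = v₀² + 2gh/(1+k).
v = √(1.34² + 2×10×2.17/1.6) = √28.92 ≈ 5.38 m/s.

v ≈ 5.38 m/s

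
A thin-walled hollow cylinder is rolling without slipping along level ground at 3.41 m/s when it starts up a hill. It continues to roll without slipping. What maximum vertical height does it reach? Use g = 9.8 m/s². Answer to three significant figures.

With I = MR², the ratio k = I/(MR²) is 1.
Since it rolls without slipping, ω = v/R and KE = ½Mv² + ½Iω² = ½(1+k)Mv² = Mv².
All of this converts to potential energy at the highest point: Mv₀² = Mgh.
Thus h = (1+k)v₀²/(2g) = 2 × 3.41² / (2 × 9.8) ≈ 1.19 m.

h ≈ 1.19 m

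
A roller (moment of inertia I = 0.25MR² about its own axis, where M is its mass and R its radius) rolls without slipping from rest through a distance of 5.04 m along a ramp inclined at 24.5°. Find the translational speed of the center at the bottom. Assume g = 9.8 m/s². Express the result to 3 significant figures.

The moment of inertia is 0.25MR², giving k ≡ I/(MR²) = 0.25.
Since it rolls without slipping, ω = v/R and KE = ½Mv² + ½Iω² = ½(1+k)Mv² = (5/8)Mv².
The vertical drop is h = L sinθ = 5.04 × sin24.5° = 2.09 m.
Setting Mgh = (5/8)Mv² gives v = √(2gh/(1+k)) = √(2·9.8·2.09/1.25) ≈ 5.72 m/s.

v ≈ 5.72 m/s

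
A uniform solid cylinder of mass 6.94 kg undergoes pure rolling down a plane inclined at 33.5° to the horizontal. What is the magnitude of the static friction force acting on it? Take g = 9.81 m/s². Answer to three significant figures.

The moment of inertia is (1/2)MR², giving k ≡ I/(MR²) = 0.5.
Translational: Mg sinθ − f = Ma. Rotational about the CM: fR = Iα = kMRa, so f = kMa.
Combining, a = g sinθ/(1+k) and f = kMa = kMg sinθ/(1+k).
f = 0.5 × 6.94 × 9.81 × sin33.5° / 1.5 ≈ 12.5 N.

f ≈ 12.5 N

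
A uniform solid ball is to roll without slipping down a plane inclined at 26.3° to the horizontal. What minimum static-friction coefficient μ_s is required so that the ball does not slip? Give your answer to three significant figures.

Here I = (2/5)MR², so the shape factor k = I/(MR²) = 0.4.
Newton's second law down the slope: Mg sinθ − f = Ma. The torque equation fR = Iα (with α = a/R) gives f = kMa.
These give a = g sinθ/(1+k) and the required friction f = kMg sinθ/(1+k).
The normal force is N = Mg cosθ, so μ_min = f/N = k tanθ/(1+k).
μ_min = 0.4 × tan26.3° / 1.4 ≈ 0.141.

μ_min ≈ 0.141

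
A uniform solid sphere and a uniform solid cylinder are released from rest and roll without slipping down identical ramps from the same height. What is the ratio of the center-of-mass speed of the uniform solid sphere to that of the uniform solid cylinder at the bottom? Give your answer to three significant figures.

v_ratio ≈ 1.04

Each satisfies Mgh = ½(1+k)Mv² with k = I/(MR²), so v ∝ 1/√(1+k).
For the uniform solid sphere k = 0.4; for the uniform solid cylinder k = 0.5.
v₁/v₂ = √((1+k₂)/(1+k₁)) = √(1.5/1.4) ≈ 1.04.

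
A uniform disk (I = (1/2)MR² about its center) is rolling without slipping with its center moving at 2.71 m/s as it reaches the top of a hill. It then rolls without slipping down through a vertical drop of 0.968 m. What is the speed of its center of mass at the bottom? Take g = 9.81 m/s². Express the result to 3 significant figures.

Here I = (1/2)MR², so the shape factor k = I/(MR²) = 0.5.
Rolling without slipping gives ω = v/R, so the total kinetic energy is ½Mv² + ½Iω² = ½(1+k)Mv² = (3/4)Mv².
Energy conservation: (3/4)Mv₀² + Mgh = (3/4)Mv², so v² = v₀² + 2gh/(1+k).
v = √(2.71² + 2×9.81×0.968/1.5) = √20.01 ≈ 4.47 m/s.

v ≈ 4.47 m/s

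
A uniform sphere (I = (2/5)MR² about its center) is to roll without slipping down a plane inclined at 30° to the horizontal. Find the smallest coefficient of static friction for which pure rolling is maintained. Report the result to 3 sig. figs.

For this body I = (2/5)MR², i.e. k = I/(MR²) = 0.4.
Newton's second law down the slope: Mg sinθ − f = Ma. The torque equation fR = Iα (with α = a/R) gives f = kMa.
These give a = g sinθ/(1+k) and the required friction f = kMg sinθ/(1+k).
With N = Mg cosθ, the no-slip condition f ≤ μN gives μ_min = f/N = k tanθ/(1+k).
μ_min = 0.4 × tan30° / 1.4 ≈ 0.165.

μ_min ≈ 0.165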